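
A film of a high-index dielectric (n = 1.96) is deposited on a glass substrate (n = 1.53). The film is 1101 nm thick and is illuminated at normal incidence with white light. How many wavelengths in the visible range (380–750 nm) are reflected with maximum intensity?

5

Ray reflecting at the top interface goes from n = 1.0 toward n = 1.96: a half-wave phase shift.
Ray reflecting at the bottom interface goes from n = 1.96 toward n = 1.53: no phase shift.
The two reflections differ by half a wavelength.
For bright reflection here: 2 n t = (m + ½) λ.
λ = 2 n t / (m + ½) = 4316 / (m + ½) nm.
m=5: 785 nm (IR); m=6: 664 nm (visible); m=7: 575 nm (visible); m=8: 508 nm (visible); m=9: 454 nm (visible); m=10: 411 nm (visible); m=11: 375 nm (UV).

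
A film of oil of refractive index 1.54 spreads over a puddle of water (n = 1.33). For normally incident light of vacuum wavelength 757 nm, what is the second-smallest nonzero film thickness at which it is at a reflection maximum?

369 nm

Ray reflecting at the top interface goes from n = 1.0 toward n = 1.54: a half-wave phase shift.
Ray reflecting at the bottom interface goes from n = 1.54 toward n = 1.33: no phase shift.
Net: one phase inversion between the two reflected rays.
So the condition for constructive reflection is 2 n t = (m + ½) λ.
The second-smallest nonzero thickness corresponds to m = 1: t = (m + ½) λ / (2 n) = 1.50 × 757 / (2 × 1.54) = 369 nm.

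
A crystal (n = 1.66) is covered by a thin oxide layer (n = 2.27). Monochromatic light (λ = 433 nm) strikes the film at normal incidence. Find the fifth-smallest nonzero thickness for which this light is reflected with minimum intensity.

477 nm

Ray reflecting at the top interface goes from n = 1.0 toward n = 2.27: a half-wave phase shift.
Ray reflecting at the bottom interface goes from n = 2.27 toward n = 1.66: no phase shift.
Net: one phase inversion between the two reflected rays.
For weak reflection here: 2 n t = m λ.
The fifth-smallest nonzero thickness corresponds to m = 5: t = m λ / (2 n) = 5.00 × 433 / (2 × 2.27) = 477 nm.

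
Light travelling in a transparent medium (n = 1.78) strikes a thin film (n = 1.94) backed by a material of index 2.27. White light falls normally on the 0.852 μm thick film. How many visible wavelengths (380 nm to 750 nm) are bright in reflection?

4

Top surface (1.78 → 1.94): reflection off a higher-index medium gives a half-wave phase shift.
At the lower boundary (n = 1.94 to n = 2.27) the reflected ray undergoes a half-wave phase shift.
Zero or two π shifts → no net half-wave offset.
For bright reflection here: 2 n t = m λ.
λ = 2 n t / m = 3306 / m nm.
m=4: 826 nm (IR); m=5: 661 nm (visible); m=6: 551 nm (visible); m=7: 472 nm (visible); m=8: 413 nm (visible); m=9: 367 nm (UV).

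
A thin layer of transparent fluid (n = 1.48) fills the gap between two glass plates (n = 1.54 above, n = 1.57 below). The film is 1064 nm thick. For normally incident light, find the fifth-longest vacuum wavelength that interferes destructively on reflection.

Ray reflecting at the top interface goes from n = 1.54 toward n = 1.48: no phase shift.
Ray reflecting at the bottom interface goes from n = 1.48 toward n = 1.57: a half-wave phase shift.
Net: one phase inversion between the two reflected rays.
With one net inversion, destructive interference in reflection requires 2 n t = m λ.
λ = 2 n t / m. The fifth-longest wavelength is m = 5: λ = 2 × 1.48 × 1064 / 5.00 = 630 nm.

630 nm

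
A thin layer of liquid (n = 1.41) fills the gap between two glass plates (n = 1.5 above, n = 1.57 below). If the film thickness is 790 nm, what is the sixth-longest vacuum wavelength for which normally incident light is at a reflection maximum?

405 nm

At the upper boundary (n = 1.5 to n = 1.41) the reflected ray undergoes no phase shift.
At the lower boundary (n = 1.41 to n = 1.57) the reflected ray undergoes a half-wave phase shift.
The two reflections differ by half a wavelength.
For bright reflection here: 2 n t = (m + ½) λ.
λ = 2 n t / (m + ½). The sixth-longest wavelength is m = 5: λ = 2 × 1.41 × 790 / 5.50 = 405 nm.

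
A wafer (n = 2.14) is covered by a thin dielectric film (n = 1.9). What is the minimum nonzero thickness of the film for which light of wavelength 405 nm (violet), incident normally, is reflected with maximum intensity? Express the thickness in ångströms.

At the upper boundary (n = 1.0 to n = 1.9) the reflected ray undergoes a half-wave phase shift.
At the lower boundary (n = 1.9 to n = 2.14) the reflected ray undergoes a half-wave phase shift.
Net: no relative phase inversion (both shifts match).
So the condition for constructive reflection is 2 n t = m λ.
Minimum nonzero at m = 1: t = λ / (2 n) = 405 / (2 × 1.9) = 107 nm.

1066 Å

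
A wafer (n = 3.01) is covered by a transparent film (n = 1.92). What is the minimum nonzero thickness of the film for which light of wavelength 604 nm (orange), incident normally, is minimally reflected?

78.6 nm

At the upper boundary (n = 1.0 to n = 1.92) the reflected ray undergoes a half-wave phase shift.
At the lower boundary (n = 1.92 to n = 3.01) the reflected ray undergoes a half-wave phase shift.
Net: no relative phase inversion (both shifts match).
With no net inversion, destructive interference in reflection requires 2 n t = (m + ½) λ.
Minimum at m = 0: t = λ / (4 n) = 604 / (4 × 1.92) = 78.6 nm.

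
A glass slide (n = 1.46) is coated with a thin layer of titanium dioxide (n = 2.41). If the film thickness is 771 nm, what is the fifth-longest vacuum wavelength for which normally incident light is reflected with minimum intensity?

Ray reflecting at the top interface goes from n = 1.0 toward n = 2.41: a half-wave phase shift.
At the lower boundary (n = 2.41 to n = 1.46) the reflected ray undergoes no phase shift.
Net: one phase inversion between the two reflected rays.
For weak reflection here: 2 n t = m λ.
λ = 2 n t / m. The fifth-longest wavelength is m = 5: λ = 2 × 2.41 × 771 / 5.00 = 743 nm.

743 nm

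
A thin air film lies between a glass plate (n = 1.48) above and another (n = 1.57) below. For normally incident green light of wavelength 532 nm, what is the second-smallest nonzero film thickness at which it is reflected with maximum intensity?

Ray reflecting at the top interface goes from n = 1.48 toward n = 1.0: no phase shift.
At the lower boundary (n = 1.0 to n = 1.57) the reflected ray undergoes a half-wave phase shift.
Exactly one π shift → a net half-wave offset.
So the condition for constructive reflection is 2 n t = (m + ½) λ.
The second-smallest nonzero thickness corresponds to m = 1: t = (m + ½) λ / (2 n) = 1.50 × 532 / (2 × 1.0) = 399 nm.

399 nm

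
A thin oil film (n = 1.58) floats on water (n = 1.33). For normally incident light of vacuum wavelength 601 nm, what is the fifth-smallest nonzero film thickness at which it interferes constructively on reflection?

Ray reflecting at the top interface goes from n = 1.0 toward n = 1.58: a half-wave phase shift.
Ray reflecting at the bottom interface goes from n = 1.58 toward n = 1.33: no phase shift.
The two reflections differ by half a wavelength.
So the condition for constructive reflection is 2 n t = (m + ½) λ.
The fifth-smallest nonzero thickness corresponds to m = 4: t = (m + ½) λ / (2 n) = 4.50 × 601 / (2 × 1.58) = 856 nm.

856 nm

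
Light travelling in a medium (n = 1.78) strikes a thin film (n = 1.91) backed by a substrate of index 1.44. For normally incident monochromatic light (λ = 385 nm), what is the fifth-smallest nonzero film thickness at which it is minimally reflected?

Ray reflecting at the top interface goes from n = 1.78 toward n = 1.91: a half-wave phase shift.
Ray reflecting at the bottom interface goes from n = 1.91 toward n = 1.44: no phase shift.
The two reflections differ by half a wavelength.
For dark reflection here: 2 n t = m λ.
The fifth-smallest nonzero thickness corresponds to m = 5: t = m λ / (2 n) = 5.00 × 385 / (2 × 1.91) = 504 nm.

504 nm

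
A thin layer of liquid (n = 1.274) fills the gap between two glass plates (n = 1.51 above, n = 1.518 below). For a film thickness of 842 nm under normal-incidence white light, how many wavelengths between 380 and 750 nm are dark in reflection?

At the upper boundary (n = 1.51 to n = 1.274) the reflected ray undergoes no phase shift.
Bottom surface (1.274 → 1.518): reflection off a higher-index medium gives a half-wave phase shift.
The two reflections differ by half a wavelength.
For dark reflection here: 2 n t = m λ.
λ = 2 n t / m = 2145 / m nm.
m=2: 1073 nm (IR); m=3: 715 nm (visible); m=4: 536 nm (visible); m=5: 429 nm (visible); m=6: 358 nm (UV).

3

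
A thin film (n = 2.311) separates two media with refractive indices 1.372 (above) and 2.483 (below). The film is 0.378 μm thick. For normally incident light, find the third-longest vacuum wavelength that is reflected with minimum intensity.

699 nm

At the upper boundary (n = 1.372 to n = 2.311) the reflected ray undergoes a half-wave phase shift.
At the lower boundary (n = 2.311 to n = 2.483) the reflected ray undergoes a half-wave phase shift.
Zero or two π shifts → no net half-wave offset.
So the condition for destructive reflection is 2 n t = (m + ½) λ.
λ = 2 n t / (m + ½). The third-longest wavelength is m = 2: λ = 2 × 2.311 × 378 / 2.50 = 699 nm.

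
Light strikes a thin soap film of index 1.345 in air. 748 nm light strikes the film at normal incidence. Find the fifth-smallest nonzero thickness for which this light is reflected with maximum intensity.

1251 nm

Top surface (1.0 → 1.345): reflection off a higher-index medium gives a half-wave phase shift.
At the lower boundary (n = 1.345 to n = 1.0) the reflected ray undergoes no phase shift.
Net: one phase inversion between the two reflected rays.
With one net inversion, constructive interference in reflection requires 2 n t = (m + ½) λ.
The fifth-smallest nonzero thickness corresponds to m = 4: t = (m + ½) λ / (2 n) = 4.50 × 748 / (2 × 1.345) = 1251 nm.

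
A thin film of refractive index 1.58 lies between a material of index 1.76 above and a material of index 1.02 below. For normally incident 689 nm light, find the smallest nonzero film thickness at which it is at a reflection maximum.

At the upper boundary (n = 1.76 to n = 1.58) the reflected ray undergoes no phase shift.
Ray reflecting at the bottom interface goes from n = 1.58 toward n = 1.02: no phase shift.
Zero or two π shifts → no net half-wave offset.
For bright reflection here: 2 n t = m λ.
Minimum nonzero at m = 1: t = λ / (2 n) = 689 / (2 × 1.58) = 218 nm.

218 nm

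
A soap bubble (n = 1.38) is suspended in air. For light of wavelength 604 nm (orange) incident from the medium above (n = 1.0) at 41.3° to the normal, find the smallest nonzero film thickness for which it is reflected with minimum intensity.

Top surface (1.0 → 1.38): reflection off a higher-index medium gives a half-wave phase shift.
Ray reflecting at the bottom interface goes from n = 1.38 toward n = 1.0: no phase shift.
Exactly one π shift → a net half-wave offset.
So the condition for destructive reflection is 2 n t cos θ_r = m λ.
Snell's law: 1.0 sin 41.3° = 1.38 sin θ_r → sin θ_r = 0.478, cos θ_r = 0.878.
Minimum nonzero at m = 1: t = λ / (2 n cos θ_r) = 604 / (2 × 1.38 × 0.878) = 249 nm.

249 nm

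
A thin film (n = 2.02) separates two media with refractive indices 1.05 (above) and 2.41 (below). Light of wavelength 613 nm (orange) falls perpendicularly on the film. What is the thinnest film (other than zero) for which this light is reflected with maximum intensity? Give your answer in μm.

0.152 μm

Ray reflecting at the top interface goes from n = 1.05 toward n = 2.02: a half-wave phase shift.
At the lower boundary (n = 2.02 to n = 2.41) the reflected ray undergoes a half-wave phase shift.
The two reflections carry the same phase change, so no net offset.
So the condition for constructive reflection is 2 n t = m λ.
Minimum nonzero at m = 1: t = λ / (2 n) = 613 / (2 × 2.02) = 152 nm.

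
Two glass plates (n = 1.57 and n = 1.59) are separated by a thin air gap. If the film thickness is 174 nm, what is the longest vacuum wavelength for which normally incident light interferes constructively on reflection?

Ray reflecting at the top interface goes from n = 1.57 toward n = 1.0: no phase shift.
Ray reflecting at the bottom interface goes from n = 1.0 toward n = 1.59: a half-wave phase shift.
The two reflections differ by half a wavelength.
With one net inversion, constructive interference in reflection requires 2 n t = (m + ½) λ.
λ = 2 n t / (m + ½). The longest wavelength is m = 0: λ = 2 × 1.0 × 174 / 0.500 = 696 nm.

696 nm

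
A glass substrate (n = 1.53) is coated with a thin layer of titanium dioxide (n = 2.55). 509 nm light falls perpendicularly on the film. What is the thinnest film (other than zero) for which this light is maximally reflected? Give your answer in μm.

0.0499 μm

At the upper boundary (n = 1.0 to n = 2.55) the reflected ray undergoes a half-wave phase shift.
At the lower boundary (n = 2.55 to n = 1.53) the reflected ray undergoes no phase shift.
Net: one phase inversion between the two reflected rays.
With one net inversion, constructive interference in reflection requires 2 n t = (m + ½) λ.
Minimum at m = 0: t = λ / (4 n) = 509 / (4 × 2.55) = 49.9 nm.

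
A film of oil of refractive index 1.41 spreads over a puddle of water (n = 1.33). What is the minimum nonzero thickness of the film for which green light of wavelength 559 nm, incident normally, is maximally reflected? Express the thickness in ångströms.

991 Å

Top surface (1.0 → 1.41): reflection off a higher-index medium gives a half-wave phase shift.
Bottom surface (1.41 → 1.33): reflection off a lower-index medium gives no phase shift.
Exactly one π shift → a net half-wave offset.
With one net inversion, constructive interference in reflection requires 2 n t = (m + ½) λ.
Minimum at m = 0: t = λ / (4 n) = 559 / (4 × 1.41) = 99.1 nm.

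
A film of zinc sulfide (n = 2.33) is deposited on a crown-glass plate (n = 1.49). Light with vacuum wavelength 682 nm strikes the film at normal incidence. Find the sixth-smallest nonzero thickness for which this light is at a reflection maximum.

805 nm

At the upper boundary (n = 1.0 to n = 2.33) the reflected ray undergoes a half-wave phase shift.
At the lower boundary (n = 2.33 to n = 1.49) the reflected ray undergoes no phase shift.
Net: one phase inversion between the two reflected rays.
For bright reflection here: 2 n t = (m + ½) λ.
The sixth-smallest nonzero thickness corresponds to m = 5: t = (m + ½) λ / (2 n) = 5.50 × 682 / (2 × 2.33) = 805 nm.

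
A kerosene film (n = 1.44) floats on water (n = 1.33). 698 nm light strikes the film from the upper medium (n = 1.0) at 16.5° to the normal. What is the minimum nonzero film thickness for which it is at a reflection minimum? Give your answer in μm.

Ray reflecting at the top interface goes from n = 1.0 toward n = 1.44: a half-wave phase shift.
Bottom surface (1.44 → 1.33): reflection off a lower-index medium gives no phase shift.
The two reflections differ by half a wavelength.
For dark reflection here: 2 n t cos θ_r = m λ.
Snell's law: 1.0 sin 16.5° = 1.44 sin θ_r → sin θ_r = 0.197, cos θ_r = 0.980.
Minimum nonzero at m = 1: t = λ / (2 n cos θ_r) = 698 / (2 × 1.44 × 0.980) = 247 nm.

0.247 μm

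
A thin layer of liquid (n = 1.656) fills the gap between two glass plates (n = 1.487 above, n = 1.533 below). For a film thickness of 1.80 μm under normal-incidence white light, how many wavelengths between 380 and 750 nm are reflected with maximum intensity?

At the upper boundary (n = 1.487 to n = 1.656) the reflected ray undergoes a half-wave phase shift.
Bottom surface (1.656 → 1.533): reflection off a lower-index medium gives no phase shift.
Exactly one π shift → a net half-wave offset.
With one net inversion, constructive interference in reflection requires 2 n t = (m + ½) λ.
λ = 2 n t / (m + ½) = 5962 / (m + ½) nm.
m=7: 795 nm (IR); m=8: 701 nm (visible); m=9: 628 nm (visible); m=10: 568 nm (visible); m=11: 518 nm (visible); m=12: 477 nm (visible); m=13: 442 nm (visible); m=14: 411 nm (visible); m=15: 385 nm (visible); m=16: 361 nm (UV).

8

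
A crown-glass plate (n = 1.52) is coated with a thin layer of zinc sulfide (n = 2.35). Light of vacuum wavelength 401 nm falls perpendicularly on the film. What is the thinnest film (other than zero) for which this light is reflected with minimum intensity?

Top surface (1.0 → 2.35): reflection off a higher-index medium gives a half-wave phase shift.
Ray reflecting at the bottom interface goes from n = 2.35 toward n = 1.52: no phase shift.
The two reflections differ by half a wavelength.
With one net inversion, destructive interference in reflection requires 2 n t = m λ.
Minimum nonzero at m = 1: t = λ / (2 n) = 401 / (2 × 2.35) = 85.3 nm.

85.3 nm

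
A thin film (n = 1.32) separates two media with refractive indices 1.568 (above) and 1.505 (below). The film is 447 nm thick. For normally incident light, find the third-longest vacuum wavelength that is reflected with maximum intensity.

At the upper boundary (n = 1.568 to n = 1.32) the reflected ray undergoes no phase shift.
Bottom surface (1.32 → 1.505): reflection off a higher-index medium gives a half-wave phase shift.
The two reflections differ by half a wavelength.
So the condition for constructive reflection is 2 n t = (m + ½) λ.
λ = 2 n t / (m + ½). The third-longest wavelength is m = 2: λ = 2 × 1.32 × 447 / 2.50 = 472 nm.

472 nm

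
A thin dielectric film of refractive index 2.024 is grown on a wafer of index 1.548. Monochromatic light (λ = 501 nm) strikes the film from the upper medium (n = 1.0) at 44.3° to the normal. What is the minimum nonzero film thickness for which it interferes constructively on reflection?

65.9 nm

At the upper boundary (n = 1.0 to n = 2.024) the reflected ray undergoes a half-wave phase shift.
At the lower boundary (n = 2.024 to n = 1.548) the reflected ray undergoes no phase shift.
The two reflections differ by half a wavelength.
With one net inversion, constructive interference in reflection requires 2 n t cos θ_r = (m + ½) λ.
Snell's law: 1.0 sin 44.3° = 2.024 sin θ_r → sin θ_r = 0.345, cos θ_r = 0.939.
Minimum at m = 0: t = λ / (4 n cos θ_r) = 501 / (4 × 2.024 × 0.939) = 65.9 nm.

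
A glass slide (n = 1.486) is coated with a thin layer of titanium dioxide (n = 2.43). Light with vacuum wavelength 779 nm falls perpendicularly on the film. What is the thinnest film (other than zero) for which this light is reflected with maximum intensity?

Ray reflecting at the top interface goes from n = 1.0 toward n = 2.43: a half-wave phase shift.
Ray reflecting at the bottom interface goes from n = 2.43 toward n = 1.486: no phase shift.
Net: one phase inversion between the two reflected rays.
So the condition for constructive reflection is 2 n t = (m + ½) λ.
Minimum at m = 0: t = λ / (4 n) = 779 / (4 × 2.43) = 80.1 nm.

80.1 nm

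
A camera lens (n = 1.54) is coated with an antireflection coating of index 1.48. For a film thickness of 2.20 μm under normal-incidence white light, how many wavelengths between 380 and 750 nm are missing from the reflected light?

8

At the upper boundary (n = 1.0 to n = 1.48) the reflected ray undergoes a half-wave phase shift.
At the lower boundary (n = 1.48 to n = 1.54) the reflected ray undergoes a half-wave phase shift.
Zero or two π shifts → no net half-wave offset.
With no net inversion, destructive interference in reflection requires 2 n t = (m + ½) λ.
λ = 2 n t / (m + ½) = 6512 / (m + ½) nm.
m=8: 766 nm (IR); m=9: 685 nm (visible); m=10: 620 nm (visible); m=11: 566 nm (visible); m=12: 521 nm (visible); m=13: 482 nm (visible); m=14: 449 nm (visible); m=15: 420 nm (visible); m=16: 395 nm (visible); m=17: 372 nm (UV).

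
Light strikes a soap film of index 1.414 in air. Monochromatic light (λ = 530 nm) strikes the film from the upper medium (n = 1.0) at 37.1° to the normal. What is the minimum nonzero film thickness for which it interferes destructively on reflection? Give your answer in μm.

At the upper boundary (n = 1.0 to n = 1.414) the reflected ray undergoes a half-wave phase shift.
Bottom surface (1.414 → 1.0): reflection off a lower-index medium gives no phase shift.
Exactly one π shift → a net half-wave offset.
For dark reflection here: 2 n t cos θ_r = m λ.
Snell's law: 1.0 sin 37.1° = 1.414 sin θ_r → sin θ_r = 0.427, cos θ_r = 0.904.
Minimum nonzero at m = 1: t = λ / (2 n cos θ_r) = 530 / (2 × 1.414 × 0.904) = 207 nm.

0.207 μm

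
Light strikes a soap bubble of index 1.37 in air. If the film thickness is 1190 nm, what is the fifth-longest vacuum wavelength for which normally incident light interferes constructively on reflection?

725 nm

Ray reflecting at the top interface goes from n = 1.0 toward n = 1.37: a half-wave phase shift.
Bottom surface (1.37 → 1.0): reflection off a lower-index medium gives no phase shift.
Exactly one π shift → a net half-wave offset.
With one net inversion, constructive interference in reflection requires 2 n t = (m + ½) λ.
λ = 2 n t / (m + ½). The fifth-longest wavelength is m = 4: λ = 2 × 1.37 × 1190 / 4.50 = 725 nm.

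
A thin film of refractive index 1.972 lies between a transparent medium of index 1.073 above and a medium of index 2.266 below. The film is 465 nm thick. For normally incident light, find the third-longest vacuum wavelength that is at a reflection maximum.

611 nm

Ray reflecting at the top interface goes from n = 1.073 toward n = 1.972: a half-wave phase shift.
Bottom surface (1.972 → 2.266): reflection off a higher-index medium gives a half-wave phase shift.
Net: no relative phase inversion (both shifts match).
For strong reflection here: 2 n t = m λ.
λ = 2 n t / m. The third-longest wavelength is m = 3: λ = 2 × 1.972 × 465 / 3.00 = 611 nm.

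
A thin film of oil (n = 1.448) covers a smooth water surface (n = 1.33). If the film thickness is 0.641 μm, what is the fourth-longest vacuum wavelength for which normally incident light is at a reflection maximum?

530 nm

Top surface (1.0 → 1.448): reflection off a higher-index medium gives a half-wave phase shift.
Ray reflecting at the bottom interface goes from n = 1.448 toward n = 1.33: no phase shift.
Exactly one π shift → a net half-wave offset.
With one net inversion, constructive interference in reflection requires 2 n t = (m + ½) λ.
λ = 2 n t / (m + ½). The fourth-longest wavelength is m = 3: λ = 2 × 1.448 × 641 / 3.50 = 530 nm.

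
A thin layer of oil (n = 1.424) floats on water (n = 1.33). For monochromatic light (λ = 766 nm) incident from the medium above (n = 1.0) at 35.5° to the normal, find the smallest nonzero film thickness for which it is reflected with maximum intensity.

Ray reflecting at the top interface goes from n = 1.0 toward n = 1.424: a half-wave phase shift.
Ray reflecting at the bottom interface goes from n = 1.424 toward n = 1.33: no phase shift.
The two reflections differ by half a wavelength.
With one net inversion, constructive interference in reflection requires 2 n t cos θ_r = (m + ½) λ.
Snell's law: 1.0 sin 35.5° = 1.424 sin θ_r → sin θ_r = 0.408, cos θ_r = 0.913.
Minimum at m = 0: t = λ / (4 n cos θ_r) = 766 / (4 × 1.424 × 0.913) = 147 nm.

147 nm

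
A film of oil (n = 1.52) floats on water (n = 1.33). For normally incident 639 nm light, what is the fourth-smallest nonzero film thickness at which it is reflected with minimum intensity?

Ray reflecting at the top interface goes from n = 1.0 toward n = 1.52: a half-wave phase shift.
Ray reflecting at the bottom interface goes from n = 1.52 toward n = 1.33: no phase shift.
The two reflections differ by half a wavelength.
For minimum reflection here: 2 n t = m λ.
The fourth-smallest nonzero thickness corresponds to m = 4: t = m λ / (2 n) = 4.00 × 639 / (2 × 1.52) = 841 nm.

841 nm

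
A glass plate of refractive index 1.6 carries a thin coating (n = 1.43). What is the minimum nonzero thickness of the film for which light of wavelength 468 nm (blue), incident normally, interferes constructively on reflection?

Top surface (1.0 → 1.43): reflection off a higher-index medium gives a half-wave phase shift.
Bottom surface (1.43 → 1.6): reflection off a higher-index medium gives a half-wave phase shift.
Zero or two π shifts → no net half-wave offset.
With no net inversion, constructive interference in reflection requires 2 n t = m λ.
Minimum nonzero at m = 1: t = λ / (2 n) = 468 / (2 × 1.43) = 164 nm.

164 nm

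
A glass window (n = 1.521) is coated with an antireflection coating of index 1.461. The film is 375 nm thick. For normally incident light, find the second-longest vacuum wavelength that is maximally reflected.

At the upper boundary (n = 1.0 to n = 1.461) the reflected ray undergoes a half-wave phase shift.
Bottom surface (1.461 → 1.521): reflection off a higher-index medium gives a half-wave phase shift.
Zero or two π shifts → no net half-wave offset.
So the condition for constructive reflection is 2 n t = m λ.
λ = 2 n t / m. The second-longest wavelength is m = 2: λ = 2 × 1.461 × 375 / 2.00 = 548 nm.

548 nm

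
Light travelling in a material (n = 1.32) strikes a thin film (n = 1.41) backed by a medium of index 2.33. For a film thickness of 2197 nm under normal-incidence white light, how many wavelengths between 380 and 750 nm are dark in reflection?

8

Ray reflecting at the top interface goes from n = 1.32 toward n = 1.41: a half-wave phase shift.
At the lower boundary (n = 1.41 to n = 2.33) the reflected ray undergoes a half-wave phase shift.
The two reflections carry the same phase change, so no net offset.
So the condition for destructive reflection is 2 n t = (m + ½) λ.
λ = 2 n t / (m + ½) = 6196 / (m + ½) nm.
m=7: 826 nm (IR); m=8: 729 nm (visible); m=9: 652 nm (visible); m=10: 590 nm (visible); m=11: 539 nm (visible); m=12: 496 nm (visible); m=13: 459 nm (visible); m=14: 427 nm (visible); m=15: 400 nm (visible); m=16: 375 nm (UV).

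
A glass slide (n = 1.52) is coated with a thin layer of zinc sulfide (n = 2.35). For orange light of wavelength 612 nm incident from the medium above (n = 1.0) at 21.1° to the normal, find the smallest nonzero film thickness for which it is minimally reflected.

132 nm

At the upper boundary (n = 1.0 to n = 2.35) the reflected ray undergoes a half-wave phase shift.
Bottom surface (2.35 → 1.52): reflection off a lower-index medium gives no phase shift.
The two reflections differ by half a wavelength.
So the condition for destructive reflection is 2 n t cos θ_r = m λ.
Snell's law: 1.0 sin 21.1° = 2.35 sin θ_r → sin θ_r = 0.153, cos θ_r = 0.988.
Minimum nonzero at m = 1: t = λ / (2 n cos θ_r) = 612 / (2 × 2.35 × 0.988) = 132 nm.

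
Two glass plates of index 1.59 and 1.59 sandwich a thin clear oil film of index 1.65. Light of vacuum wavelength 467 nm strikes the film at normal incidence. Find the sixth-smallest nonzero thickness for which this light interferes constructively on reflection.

778 nm

Top surface (1.59 → 1.65): reflection off a higher-index medium gives a half-wave phase shift.
Bottom surface (1.65 → 1.59): reflection off a lower-index medium gives no phase shift.
Exactly one π shift → a net half-wave offset.
For strong reflection here: 2 n t = (m + ½) λ.
The sixth-smallest nonzero thickness corresponds to m = 5: t = (m + ½) λ / (2 n) = 5.50 × 467 / (2 × 1.65) = 778 nm.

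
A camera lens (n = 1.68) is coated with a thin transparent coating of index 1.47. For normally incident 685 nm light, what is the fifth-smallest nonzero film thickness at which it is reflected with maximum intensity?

Ray reflecting at the top interface goes from n = 1.0 toward n = 1.47: a half-wave phase shift.
Ray reflecting at the bottom interface goes from n = 1.47 toward n = 1.68: a half-wave phase shift.
The two reflections carry the same phase change, so no net offset.
So the condition for constructive reflection is 2 n t = m λ.
The fifth-smallest nonzero thickness corresponds to m = 5: t = m λ / (2 n) = 5.00 × 685 / (2 × 1.47) = 1165 nm.

1165 nm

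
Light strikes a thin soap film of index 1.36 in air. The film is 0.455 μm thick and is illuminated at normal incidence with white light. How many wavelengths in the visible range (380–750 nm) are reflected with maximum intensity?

At the upper boundary (n = 1.0 to n = 1.36) the reflected ray undergoes a half-wave phase shift.
Ray reflecting at the bottom interface goes from n = 1.36 toward n = 1.0: no phase shift.
The two reflections differ by half a wavelength.
With one net inversion, constructive interference in reflection requires 2 n t = (m + ½) λ.
λ = 2 n t / (m + ½) = 1238 / (m + ½) nm.
m=1: 825 nm (IR); m=2: 495 nm (visible); m=3: 354 nm (UV).

1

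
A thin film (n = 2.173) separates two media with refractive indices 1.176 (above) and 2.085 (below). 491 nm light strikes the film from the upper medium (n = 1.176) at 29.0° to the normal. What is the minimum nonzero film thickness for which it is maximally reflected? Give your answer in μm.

0.0585 μm

Top surface (1.176 → 2.173): reflection off a higher-index medium gives a half-wave phase shift.
Ray reflecting at the bottom interface goes from n = 2.173 toward n = 2.085: no phase shift.
Net: one phase inversion between the two reflected rays.
With one net inversion, constructive interference in reflection requires 2 n t cos θ_r = (m + ½) λ.
Snell's law: 1.176 sin 29.0° = 2.173 sin θ_r → sin θ_r = 0.262, cos θ_r = 0.965.
Minimum at m = 0: t = λ / (4 n cos θ_r) = 491 / (4 × 2.173 × 0.965) = 58.5 nm.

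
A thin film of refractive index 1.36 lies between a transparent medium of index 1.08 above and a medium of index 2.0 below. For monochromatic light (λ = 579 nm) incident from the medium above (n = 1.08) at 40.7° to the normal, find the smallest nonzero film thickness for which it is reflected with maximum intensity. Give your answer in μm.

0.249 μm

At the upper boundary (n = 1.08 to n = 1.36) the reflected ray undergoes a half-wave phase shift.
Ray reflecting at the bottom interface goes from n = 1.36 toward n = 2.0: a half-wave phase shift.
The two reflections carry the same phase change, so no net offset.
With no net inversion, constructive interference in reflection requires 2 n t cos θ_r = m λ.
Snell's law: 1.08 sin 40.7° = 1.36 sin θ_r → sin θ_r = 0.518, cos θ_r = 0.855.
Minimum nonzero at m = 1: t = λ / (2 n cos θ_r) = 579 / (2 × 1.36 × 0.855) = 249 nm.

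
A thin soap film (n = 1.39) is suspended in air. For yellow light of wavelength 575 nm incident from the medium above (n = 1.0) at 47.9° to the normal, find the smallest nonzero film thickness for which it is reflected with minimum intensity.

245 nm

Ray reflecting at the top interface goes from n = 1.0 toward n = 1.39: a half-wave phase shift.
At the lower boundary (n = 1.39 to n = 1.0) the reflected ray undergoes no phase shift.
The two reflections differ by half a wavelength.
With one net inversion, destructive interference in reflection requires 2 n t cos θ_r = m λ.
Snell's law: 1.0 sin 47.9° = 1.39 sin θ_r → sin θ_r = 0.534, cos θ_r = 0.846.
Minimum nonzero at m = 1: t = λ / (2 n cos θ_r) = 575 / (2 × 1.39 × 0.846) = 245 nm.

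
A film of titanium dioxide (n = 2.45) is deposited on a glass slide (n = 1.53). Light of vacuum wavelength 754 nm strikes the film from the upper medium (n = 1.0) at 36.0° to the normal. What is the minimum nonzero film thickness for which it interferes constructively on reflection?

Ray reflecting at the top interface goes from n = 1.0 toward n = 2.45: a half-wave phase shift.
At the lower boundary (n = 2.45 to n = 1.53) the reflected ray undergoes no phase shift.
Exactly one π shift → a net half-wave offset.
With one net inversion, constructive interference in reflection requires 2 n t cos θ_r = (m + ½) λ.
Snell's law: 1.0 sin 36.0° = 2.45 sin θ_r → sin θ_r = 0.240, cos θ_r = 0.971.
Minimum at m = 0: t = λ / (4 n cos θ_r) = 754 / (4 × 2.45 × 0.971) = 79.3 nm.

79.3 nm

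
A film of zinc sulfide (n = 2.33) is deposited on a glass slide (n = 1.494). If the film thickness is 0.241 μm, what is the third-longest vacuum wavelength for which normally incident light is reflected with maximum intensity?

Ray reflecting at the top interface goes from n = 1.0 toward n = 2.33: a half-wave phase shift.
Ray reflecting at the bottom interface goes from n = 2.33 toward n = 1.494: no phase shift.
Net: one phase inversion between the two reflected rays.
So the condition for constructive reflection is 2 n t = (m + ½) λ.
λ = 2 n t / (m + ½). The third-longest wavelength is m = 2: λ = 2 × 2.33 × 241 / 2.50 = 449 nm.

449 nm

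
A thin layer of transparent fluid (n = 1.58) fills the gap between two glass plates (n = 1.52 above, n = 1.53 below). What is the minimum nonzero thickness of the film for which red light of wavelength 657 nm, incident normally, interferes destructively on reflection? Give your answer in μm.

0.208 μm

At the upper boundary (n = 1.52 to n = 1.58) the reflected ray undergoes a half-wave phase shift.
At the lower boundary (n = 1.58 to n = 1.53) the reflected ray undergoes no phase shift.
Exactly one π shift → a net half-wave offset.
With one net inversion, destructive interference in reflection requires 2 n t = m λ.
Minimum nonzero at m = 1: t = λ / (2 n) = 657 / (2 × 1.58) = 208 nm.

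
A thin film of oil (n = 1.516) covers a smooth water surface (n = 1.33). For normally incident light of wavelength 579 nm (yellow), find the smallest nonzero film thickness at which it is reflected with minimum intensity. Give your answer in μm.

0.191 μm

Ray reflecting at the top interface goes from n = 1.0 toward n = 1.516: a half-wave phase shift.
Ray reflecting at the bottom interface goes from n = 1.516 toward n = 1.33: no phase shift.
Exactly one π shift → a net half-wave offset.
With one net inversion, destructive interference in reflection requires 2 n t = m λ.
Minimum nonzero at m = 1: t = λ / (2 n) = 579 / (2 × 1.516) = 191 nm.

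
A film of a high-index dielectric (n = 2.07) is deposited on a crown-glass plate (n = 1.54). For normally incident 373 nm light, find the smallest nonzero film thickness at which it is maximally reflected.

Top surface (1.0 → 2.07): reflection off a higher-index medium gives a half-wave phase shift.
Ray reflecting at the bottom interface goes from n = 2.07 toward n = 1.54: no phase shift.
Net: one phase inversion between the two reflected rays.
So the condition for constructive reflection is 2 n t = (m + ½) λ.
Minimum at m = 0: t = λ / (4 n) = 373 / (4 × 2.07) = 45.0 nm.

45.0 nm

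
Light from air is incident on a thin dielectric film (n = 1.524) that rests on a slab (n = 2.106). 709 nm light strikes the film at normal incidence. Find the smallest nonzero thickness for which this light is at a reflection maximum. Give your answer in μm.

Ray reflecting at the top interface goes from n = 1.0 toward n = 1.524: a half-wave phase shift.
Ray reflecting at the bottom interface goes from n = 1.524 toward n = 2.106: a half-wave phase shift.
Zero or two π shifts → no net half-wave offset.
So the condition for constructive reflection is 2 n t = m λ.
The smallest nonzero thickness corresponds to m = 1: t = m λ / (2 n) = 1.00 × 709 / (2 × 1.524) = 233 nm.

0.233 μm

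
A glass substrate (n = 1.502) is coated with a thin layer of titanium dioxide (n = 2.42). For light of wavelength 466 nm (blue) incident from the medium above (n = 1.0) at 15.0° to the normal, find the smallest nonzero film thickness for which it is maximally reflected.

48.4 nm

Top surface (1.0 → 2.42): reflection off a higher-index medium gives a half-wave phase shift.
Ray reflecting at the bottom interface goes from n = 2.42 toward n = 1.502: no phase shift.
Net: one phase inversion between the two reflected rays.
So the condition for constructive reflection is 2 n t cos θ_r = (m + ½) λ.
Snell's law: 1.0 sin 15.0° = 2.42 sin θ_r → sin θ_r = 0.107, cos θ_r = 0.994.
Minimum at m = 0: t = λ / (4 n cos θ_r) = 466 / (4 × 2.42 × 0.994) = 48.4 nm.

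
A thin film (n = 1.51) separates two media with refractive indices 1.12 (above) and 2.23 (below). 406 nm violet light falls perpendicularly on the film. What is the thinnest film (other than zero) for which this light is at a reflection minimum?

67.2 nm

Ray reflecting at the top interface goes from n = 1.12 toward n = 1.51: a half-wave phase shift.
At the lower boundary (n = 1.51 to n = 2.23) the reflected ray undergoes a half-wave phase shift.
Zero or two π shifts → no net half-wave offset.
With no net inversion, destructive interference in reflection requires 2 n t = (m + ½) λ.
Minimum at m = 0: t = λ / (4 n) = 406 / (4 × 1.51) = 67.2 nm.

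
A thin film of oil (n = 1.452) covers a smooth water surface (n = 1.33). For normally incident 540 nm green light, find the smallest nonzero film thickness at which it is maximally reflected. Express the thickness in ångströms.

930 Å

Top surface (1.0 → 1.452): reflection off a higher-index medium gives a half-wave phase shift.
Ray reflecting at the bottom interface goes from n = 1.452 toward n = 1.33: no phase shift.
Net: one phase inversion between the two reflected rays.
So the condition for constructive reflection is 2 n t = (m + ½) λ.
Minimum at m = 0: t = λ / (4 n) = 540 / (4 × 1.452) = 93.0 nm.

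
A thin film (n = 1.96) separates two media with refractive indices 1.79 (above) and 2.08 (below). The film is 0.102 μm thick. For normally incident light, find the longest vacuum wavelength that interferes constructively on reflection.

Top surface (1.79 → 1.96): reflection off a higher-index medium gives a half-wave phase shift.
Ray reflecting at the bottom interface goes from n = 1.96 toward n = 2.08: a half-wave phase shift.
Zero or two π shifts → no net half-wave offset.
So the condition for constructive reflection is 2 n t = m λ.
λ = 2 n t / m. The longest wavelength is m = 1: λ = 2 × 1.96 × 102 / 1.00 = 400 nm.

400 nm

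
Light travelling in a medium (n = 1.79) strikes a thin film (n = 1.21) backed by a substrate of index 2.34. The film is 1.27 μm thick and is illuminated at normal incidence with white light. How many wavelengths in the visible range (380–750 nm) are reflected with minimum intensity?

4

At the upper boundary (n = 1.79 to n = 1.21) the reflected ray undergoes no phase shift.
Ray reflecting at the bottom interface goes from n = 1.21 toward n = 2.34: a half-wave phase shift.
Exactly one π shift → a net half-wave offset.
With one net inversion, destructive interference in reflection requires 2 n t = m λ.
λ = 2 n t / m = 3073 / m nm.
m=4: 768 nm (IR); m=5: 615 nm (visible); m=6: 512 nm (visible); m=7: 439 nm (visible); m=8: 384 nm (visible); m=9: 341 nm (UV).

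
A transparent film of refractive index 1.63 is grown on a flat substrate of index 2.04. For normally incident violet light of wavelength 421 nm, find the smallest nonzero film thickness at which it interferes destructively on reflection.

Top surface (1.0 → 1.63): reflection off a higher-index medium gives a half-wave phase shift.
Bottom surface (1.63 → 2.04): reflection off a higher-index medium gives a half-wave phase shift.
Zero or two π shifts → no net half-wave offset.
For weak reflection here: 2 n t = (m + ½) λ.
Minimum at m = 0: t = λ / (4 n) = 421 / (4 × 1.63) = 64.6 nm.

64.6 nm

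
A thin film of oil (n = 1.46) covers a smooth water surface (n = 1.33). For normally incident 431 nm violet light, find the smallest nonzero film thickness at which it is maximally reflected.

Top surface (1.0 → 1.46): reflection off a higher-index medium gives a half-wave phase shift.
At the lower boundary (n = 1.46 to n = 1.33) the reflected ray undergoes no phase shift.
Net: one phase inversion between the two reflected rays.
With one net inversion, constructive interference in reflection requires 2 n t = (m + ½) λ.
Minimum at m = 0: t = λ / (4 n) = 431 / (4 × 1.46) = 73.8 nm.

73.8 nm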